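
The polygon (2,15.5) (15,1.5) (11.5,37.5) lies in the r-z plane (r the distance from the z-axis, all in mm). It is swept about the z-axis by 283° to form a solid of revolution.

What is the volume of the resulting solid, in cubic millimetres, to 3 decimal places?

Profile (r,z), 3 vertices: (2,15.5) (15,1.5) (11.5,37.5)
edge 0: (2,15.5)→(15,1.5)  cross = 2·1.5 − 15·15.5 = -229.5000; (r_i+r_j)·cross = 17·-229.5000 = -3901.5000
edge 1: (15,1.5)→(11.5,37.5)  cross = 15·37.5 − 11.5·1.5 = 545.2500; (r_i+r_j)·cross = 26.5·545.2500 = 14449.1250
edge 2: (11.5,37.5)→(2,15.5)  cross = 11.5·15.5 − 2·37.5 = 103.2500; (r_i+r_j)·cross = 13.5·103.2500 = 1393.8750
Σcross = 419.0000 → A = |Σcross|/2 = 209.5000 mm²
Σ(r_i+r_j)·cross = 11941.5000 → first moment M = |Σ|/6 = 1990.2500
R_c = M/A = 1990.2500/209.5000 = 9.5000 mm
θ = 283° = 4.939282 rad
V = θ·R_c·A = 4.939282·9.5000·209.5000 = 9830.406 mm³

Volume = 9830.406 mm³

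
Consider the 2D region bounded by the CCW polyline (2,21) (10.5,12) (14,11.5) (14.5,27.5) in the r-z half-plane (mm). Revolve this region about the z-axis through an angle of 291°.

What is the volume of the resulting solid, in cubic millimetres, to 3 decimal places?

Volume = 5690.917 mm³

Profile (r,z), 4 vertices: (2,21) (10.5,12) (14,11.5) (14.5,27.5)
edge 0: (2,21)→(10.5,12)  cross = 2·12 − 10.5·21 = -196.5000; (r_i+r_j)·cross = 12.5·-196.5000 = -2456.2500
edge 1: (10.5,12)→(14,11.5)  cross = 10.5·11.5 − 14·12 = -47.2500; (r_i+r_j)·cross = 24.5·-47.2500 = -1157.6250
edge 2: (14,11.5)→(14.5,27.5)  cross = 14·27.5 − 14.5·11.5 = 218.2500; (r_i+r_j)·cross = 28.5·218.2500 = 6220.1250
edge 3: (14.5,27.5)→(2,21)  cross = 14.5·21 − 2·27.5 = 249.5000; (r_i+r_j)·cross = 16.5·249.5000 = 4116.7500
Σcross = 224.0000 → A = |Σcross|/2 = 112.0000 mm²
Σ(r_i+r_j)·cross = 6723.0000 → first moment M = |Σ|/6 = 1120.5000
R_c = M/A = 1120.5000/112.0000 = 10.0045 mm
θ = 291° = 5.078908 rad
V = θ·R_c·A = 5.078908·10.0045·112.0000 = 5690.917 mm³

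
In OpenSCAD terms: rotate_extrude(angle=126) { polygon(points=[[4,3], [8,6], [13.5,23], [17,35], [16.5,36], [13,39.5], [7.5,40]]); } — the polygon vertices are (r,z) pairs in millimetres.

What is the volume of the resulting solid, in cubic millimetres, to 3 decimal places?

Profile (r,z), 7 vertices: (4,3) (8,6) (13.5,23) (17,35) (16.5,36) (13,39.5) (7.5,40)
edge 0: (4,3)→(8,6)  cross = 4·6 − 8·3 = 0.0000; (r_i+r_j)·cross = 12·0.0000 = 0.0000
edge 1: (8,6)→(13.5,23)  cross = 8·23 − 13.5·6 = 103.0000; (r_i+r_j)·cross = 21.5·103.0000 = 2214.5000
edge 2: (13.5,23)→(17,35)  cross = 13.5·35 − 17·23 = 81.5000; (r_i+r_j)·cross = 30.5·81.5000 = 2485.7500
edge 3: (17,35)→(16.5,36)  cross = 17·36 − 16.5·35 = 34.5000; (r_i+r_j)·cross = 33.5·34.5000 = 1155.7500
edge 4: (16.5,36)→(13,39.5)  cross = 16.5·39.5 − 13·36 = 183.7500; (r_i+r_j)·cross = 29.5·183.7500 = 5420.6250
edge 5: (13,39.5)→(7.5,40)  cross = 13·40 − 7.5·39.5 = 223.7500; (r_i+r_j)·cross = 20.5·223.7500 = 4586.8750
edge 6: (7.5,40)→(4,3)  cross = 7.5·3 − 4·40 = -137.5000; (r_i+r_j)·cross = 11.5·-137.5000 = -1581.2500
Σcross = 489.0000 → A = |Σcross|/2 = 244.5000 mm²
Σ(r_i+r_j)·cross = 14282.2500 → first moment M = |Σ|/6 = 2380.3750
R_c = M/A = 2380.3750/244.5000 = 9.7357 mm
θ = 126° = 2.199115 rad
V = θ·R_c·A = 2.199115·9.7357·244.5000 = 5234.718 mm³

Volume = 5234.718 mm³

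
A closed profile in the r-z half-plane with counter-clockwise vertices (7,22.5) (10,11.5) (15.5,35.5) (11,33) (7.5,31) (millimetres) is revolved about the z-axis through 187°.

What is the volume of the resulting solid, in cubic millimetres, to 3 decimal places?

Volume = 3420.018 mm³

Profile (r,z), 5 vertices: (7,22.5) (10,11.5) (15.5,35.5) (11,33) (7.5,31)
edge 0: (7,22.5)→(10,11.5)  cross = 7·11.5 − 10·22.5 = -144.5000; (r_i+r_j)·cross = 17·-144.5000 = -2456.5000
edge 1: (10,11.5)→(15.5,35.5)  cross = 10·35.5 − 15.5·11.5 = 176.7500; (r_i+r_j)·cross = 25.5·176.7500 = 4507.1250
edge 2: (15.5,35.5)→(11,33)  cross = 15.5·33 − 11·35.5 = 121.0000; (r_i+r_j)·cross = 26.5·121.0000 = 3206.5000
edge 3: (11,33)→(7.5,31)  cross = 11·31 − 7.5·33 = 93.5000; (r_i+r_j)·cross = 18.5·93.5000 = 1729.7500
edge 4: (7.5,31)→(7,22.5)  cross = 7.5·22.5 − 7·31 = -48.2500; (r_i+r_j)·cross = 14.5·-48.2500 = -699.6250
Σcross = 198.5000 → A = |Σcross|/2 = 99.2500 mm²
Σ(r_i+r_j)·cross = 6287.2500 → first moment M = |Σ|/6 = 1047.8750
R_c = M/A = 1047.8750/99.2500 = 10.5579 mm
θ = 187° = 3.263766 rad
V = θ·R_c·A = 3.263766·10.5579·99.2500 = 3420.018 mm³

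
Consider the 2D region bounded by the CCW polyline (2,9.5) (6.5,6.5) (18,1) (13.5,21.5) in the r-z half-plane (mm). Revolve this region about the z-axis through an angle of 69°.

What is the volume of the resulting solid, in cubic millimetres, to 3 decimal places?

Profile (r,z), 4 vertices: (2,9.5) (6.5,6.5) (18,1) (13.5,21.5)
edge 0: (2,9.5)→(6.5,6.5)  cross = 2·6.5 − 6.5·9.5 = -48.7500; (r_i+r_j)·cross = 8.5·-48.7500 = -414.3750
edge 1: (6.5,6.5)→(18,1)  cross = 6.5·1 − 18·6.5 = -110.5000; (r_i+r_j)·cross = 24.5·-110.5000 = -2707.2500
edge 2: (18,1)→(13.5,21.5)  cross = 18·21.5 − 13.5·1 = 373.5000; (r_i+r_j)·cross = 31.5·373.5000 = 11765.2500
edge 3: (13.5,21.5)→(2,9.5)  cross = 13.5·9.5 − 2·21.5 = 85.2500; (r_i+r_j)·cross = 15.5·85.2500 = 1321.3750
Σcross = 299.5000 → A = |Σcross|/2 = 149.7500 mm²
Σ(r_i+r_j)·cross = 9965.0000 → first moment M = |Σ|/6 = 1660.8333
R_c = M/A = 1660.8333/149.7500 = 11.0907 mm
θ = 69° = 1.204277 rad
V = θ·R_c·A = 1.204277·11.0907·149.7500 = 2000.104 mm³

Volume = 2000.104 mm³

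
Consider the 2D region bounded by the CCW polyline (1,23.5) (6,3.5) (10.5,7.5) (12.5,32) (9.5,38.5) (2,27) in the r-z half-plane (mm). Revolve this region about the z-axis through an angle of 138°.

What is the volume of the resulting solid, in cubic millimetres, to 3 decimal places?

Profile (r,z), 6 vertices: (1,23.5) (6,3.5) (10.5,7.5) (12.5,32) (9.5,38.5) (2,27)
edge 0: (1,23.5)→(6,3.5)  cross = 1·3.5 − 6·23.5 = -137.5000; (r_i+r_j)·cross = 7·-137.5000 = -962.5000
edge 1: (6,3.5)→(10.5,7.5)  cross = 6·7.5 − 10.5·3.5 = 8.2500; (r_i+r_j)·cross = 16.5·8.2500 = 136.1250
edge 2: (10.5,7.5)→(12.5,32)  cross = 10.5·32 − 12.5·7.5 = 242.2500; (r_i+r_j)·cross = 23·242.2500 = 5571.7500
edge 3: (12.5,32)→(9.5,38.5)  cross = 12.5·38.5 − 9.5·32 = 177.2500; (r_i+r_j)·cross = 22·177.2500 = 3899.5000
edge 4: (9.5,38.5)→(2,27)  cross = 9.5·27 − 2·38.5 = 179.5000; (r_i+r_j)·cross = 11.5·179.5000 = 2064.2500
edge 5: (2,27)→(1,23.5)  cross = 2·23.5 − 1·27 = 20.0000; (r_i+r_j)·cross = 3·20.0000 = 60.0000
Σcross = 489.7500 → A = |Σcross|/2 = 244.8750 mm²
Σ(r_i+r_j)·cross = 10769.1250 → first moment M = |Σ|/6 = 1794.8542
R_c = M/A = 1794.8542/244.8750 = 7.3297 mm
θ = 138° = 2.408554 rad
V = θ·R_c·A = 2.408554·7.3297·244.8750 = 4323.004 mm³

Volume = 4323.004 mm³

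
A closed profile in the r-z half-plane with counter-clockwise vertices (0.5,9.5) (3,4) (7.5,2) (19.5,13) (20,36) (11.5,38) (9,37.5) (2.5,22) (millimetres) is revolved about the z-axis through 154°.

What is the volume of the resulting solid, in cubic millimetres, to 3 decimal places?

Volume = 14630.406 mm³

Profile (r,z), 8 vertices: (0.5,9.5) (3,4) (7.5,2) (19.5,13) (20,36) (11.5,38) (9,37.5) (2.5,22)
edge 0: (0.5,9.5)→(3,4)  cross = 0.5·4 − 3·9.5 = -26.5000; (r_i+r_j)·cross = 3.5·-26.5000 = -92.7500
edge 1: (3,4)→(7.5,2)  cross = 3·2 − 7.5·4 = -24.0000; (r_i+r_j)·cross = 10.5·-24.0000 = -252.0000
edge 2: (7.5,2)→(19.5,13)  cross = 7.5·13 − 19.5·2 = 58.5000; (r_i+r_j)·cross = 27·58.5000 = 1579.5000
edge 3: (19.5,13)→(20,36)  cross = 19.5·36 − 20·13 = 442.0000; (r_i+r_j)·cross = 39.5·442.0000 = 17459.0000
edge 4: (20,36)→(11.5,38)  cross = 20·38 − 11.5·36 = 346.0000; (r_i+r_j)·cross = 31.5·346.0000 = 10899.0000
edge 5: (11.5,38)→(9,37.5)  cross = 11.5·37.5 − 9·38 = 89.2500; (r_i+r_j)·cross = 20.5·89.2500 = 1829.6250
edge 6: (9,37.5)→(2.5,22)  cross = 9·22 − 2.5·37.5 = 104.2500; (r_i+r_j)·cross = 11.5·104.2500 = 1198.8750
edge 7: (2.5,22)→(0.5,9.5)  cross = 2.5·9.5 − 0.5·22 = 12.7500; (r_i+r_j)·cross = 3·12.7500 = 38.2500
Σcross = 1002.2500 → A = |Σcross|/2 = 501.1250 mm²
Σ(r_i+r_j)·cross = 32659.5000 → first moment M = |Σ|/6 = 5443.2500
R_c = M/A = 5443.2500/501.1250 = 10.8621 mm
θ = 154° = 2.687807 rad
V = θ·R_c·A = 2.687807·10.8621·501.1250 = 14630.406 mm³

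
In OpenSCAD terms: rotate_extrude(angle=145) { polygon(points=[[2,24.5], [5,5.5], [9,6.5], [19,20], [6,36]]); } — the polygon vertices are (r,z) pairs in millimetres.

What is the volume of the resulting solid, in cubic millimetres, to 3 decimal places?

Profile (r,z), 5 vertices: (2,24.5) (5,5.5) (9,6.5) (19,20) (6,36)
edge 0: (2,24.5)→(5,5.5)  cross = 2·5.5 − 5·24.5 = -111.5000; (r_i+r_j)·cross = 7·-111.5000 = -780.5000
edge 1: (5,5.5)→(9,6.5)  cross = 5·6.5 − 9·5.5 = -17.0000; (r_i+r_j)·cross = 14·-17.0000 = -238.0000
edge 2: (9,6.5)→(19,20)  cross = 9·20 − 19·6.5 = 56.5000; (r_i+r_j)·cross = 28·56.5000 = 1582.0000
edge 3: (19,20)→(6,36)  cross = 19·36 − 6·20 = 564.0000; (r_i+r_j)·cross = 25·564.0000 = 14100.0000
edge 4: (6,36)→(2,24.5)  cross = 6·24.5 − 2·36 = 75.0000; (r_i+r_j)·cross = 8·75.0000 = 600.0000
Σcross = 567.0000 → A = |Σcross|/2 = 283.5000 mm²
Σ(r_i+r_j)·cross = 15263.5000 → first moment M = |Σ|/6 = 2543.9167
R_c = M/A = 2543.9167/283.5000 = 8.9733 mm
θ = 145° = 2.530727 rad
V = θ·R_c·A = 2.530727·8.9733·283.5000 = 6437.960 mm³

Volume = 6437.960 mm³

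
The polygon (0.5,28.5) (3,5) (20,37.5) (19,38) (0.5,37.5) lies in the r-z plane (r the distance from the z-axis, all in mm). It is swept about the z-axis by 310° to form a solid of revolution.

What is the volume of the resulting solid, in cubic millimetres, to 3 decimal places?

Profile (r,z), 5 vertices: (0.5,28.5) (3,5) (20,37.5) (19,38) (0.5,37.5)
edge 0: (0.5,28.5)→(3,5)  cross = 0.5·5 − 3·28.5 = -83.0000; (r_i+r_j)·cross = 3.5·-83.0000 = -290.5000
edge 1: (3,5)→(20,37.5)  cross = 3·37.5 − 20·5 = 12.5000; (r_i+r_j)·cross = 23·12.5000 = 287.5000
edge 2: (20,37.5)→(19,38)  cross = 20·38 − 19·37.5 = 47.5000; (r_i+r_j)·cross = 39·47.5000 = 1852.5000
edge 3: (19,38)→(0.5,37.5)  cross = 19·37.5 − 0.5·38 = 693.5000; (r_i+r_j)·cross = 19.5·693.5000 = 13523.2500
edge 4: (0.5,37.5)→(0.5,28.5)  cross = 0.5·28.5 − 0.5·37.5 = -4.5000; (r_i+r_j)·cross = 1·-4.5000 = -4.5000
Σcross = 666.0000 → A = |Σcross|/2 = 333.0000 mm²
Σ(r_i+r_j)·cross = 15368.2500 → first moment M = |Σ|/6 = 2561.3750
R_c = M/A = 2561.3750/333.0000 = 7.6918 mm
θ = 310° = 5.410521 rad
V = θ·R_c·A = 5.410521·7.6918·333.0000 = 13858.372 mm³

Volume = 13858.372 mm³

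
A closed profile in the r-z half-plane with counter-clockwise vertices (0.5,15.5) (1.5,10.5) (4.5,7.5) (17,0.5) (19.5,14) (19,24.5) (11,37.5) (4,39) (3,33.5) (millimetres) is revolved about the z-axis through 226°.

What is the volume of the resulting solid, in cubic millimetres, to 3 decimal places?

Profile (r,z), 9 vertices: (0.5,15.5) (1.5,10.5) (4.5,7.5) (17,0.5) (19.5,14) (19,24.5) (11,37.5) (4,39) (3,33.5)
edge 0: (0.5,15.5)→(1.5,10.5)  cross = 0.5·10.5 − 1.5·15.5 = -18.0000; (r_i+r_j)·cross = 2·-18.0000 = -36.0000
edge 1: (1.5,10.5)→(4.5,7.5)  cross = 1.5·7.5 − 4.5·10.5 = -36.0000; (r_i+r_j)·cross = 6·-36.0000 = -216.0000
edge 2: (4.5,7.5)→(17,0.5)  cross = 4.5·0.5 − 17·7.5 = -125.2500; (r_i+r_j)·cross = 21.5·-125.2500 = -2692.8750
edge 3: (17,0.5)→(19.5,14)  cross = 17·14 − 19.5·0.5 = 228.2500; (r_i+r_j)·cross = 36.5·228.2500 = 8331.1250
edge 4: (19.5,14)→(19,24.5)  cross = 19.5·24.5 − 19·14 = 211.7500; (r_i+r_j)·cross = 38.5·211.7500 = 8152.3750
edge 5: (19,24.5)→(11,37.5)  cross = 19·37.5 − 11·24.5 = 443.0000; (r_i+r_j)·cross = 30·443.0000 = 13290.0000
edge 6: (11,37.5)→(4,39)  cross = 11·39 − 4·37.5 = 279.0000; (r_i+r_j)·cross = 15·279.0000 = 4185.0000
edge 7: (4,39)→(3,33.5)  cross = 4·33.5 − 3·39 = 17.0000; (r_i+r_j)·cross = 7·17.0000 = 119.0000
edge 8: (3,33.5)→(0.5,15.5)  cross = 3·15.5 − 0.5·33.5 = 29.7500; (r_i+r_j)·cross = 3.5·29.7500 = 104.1250
Σcross = 1029.5000 → A = |Σcross|/2 = 514.7500 mm²
Σ(r_i+r_j)·cross = 31236.7500 → first moment M = |Σ|/6 = 5206.1250
R_c = M/A = 5206.1250/514.7500 = 10.1139 mm
θ = 226° = 3.944444 rad
V = θ·R_c·A = 3.944444·10.1139·514.7500 = 20535.269 mm³

Volume = 20535.269 mm³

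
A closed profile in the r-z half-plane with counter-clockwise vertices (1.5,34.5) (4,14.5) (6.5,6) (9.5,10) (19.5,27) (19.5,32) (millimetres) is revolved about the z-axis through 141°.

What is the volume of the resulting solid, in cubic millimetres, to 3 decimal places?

Volume = 7159.927 mm³

Profile (r,z), 6 vertices: (1.5,34.5) (4,14.5) (6.5,6) (9.5,10) (19.5,27) (19.5,32)
edge 0: (1.5,34.5)→(4,14.5)  cross = 1.5·14.5 − 4·34.5 = -116.2500; (r_i+r_j)·cross = 5.5·-116.2500 = -639.3750
edge 1: (4,14.5)→(6.5,6)  cross = 4·6 − 6.5·14.5 = -70.2500; (r_i+r_j)·cross = 10.5·-70.2500 = -737.6250
edge 2: (6.5,6)→(9.5,10)  cross = 6.5·10 − 9.5·6 = 8.0000; (r_i+r_j)·cross = 16·8.0000 = 128.0000
edge 3: (9.5,10)→(19.5,27)  cross = 9.5·27 − 19.5·10 = 61.5000; (r_i+r_j)·cross = 29·61.5000 = 1783.5000
edge 4: (19.5,27)→(19.5,32)  cross = 19.5·32 − 19.5·27 = 97.5000; (r_i+r_j)·cross = 39·97.5000 = 3802.5000
edge 5: (19.5,32)→(1.5,34.5)  cross = 19.5·34.5 − 1.5·32 = 624.7500; (r_i+r_j)·cross = 21·624.7500 = 13119.7500
Σcross = 605.2500 → A = |Σcross|/2 = 302.6250 mm²
Σ(r_i+r_j)·cross = 17456.7500 → first moment M = |Σ|/6 = 2909.4583
R_c = M/A = 2909.4583/302.6250 = 9.6141 mm
θ = 141° = 2.460914 rad
V = θ·R_c·A = 2.460914·9.6141·302.6250 = 7159.927 mm³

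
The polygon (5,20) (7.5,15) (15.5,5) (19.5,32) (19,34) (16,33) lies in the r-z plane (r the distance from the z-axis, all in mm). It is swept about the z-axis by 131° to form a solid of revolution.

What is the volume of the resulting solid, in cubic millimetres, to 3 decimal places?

Profile (r,z), 6 vertices: (5,20) (7.5,15) (15.5,5) (19.5,32) (19,34) (16,33)
edge 0: (5,20)→(7.5,15)  cross = 5·15 − 7.5·20 = -75.0000; (r_i+r_j)·cross = 12.5·-75.0000 = -937.5000
edge 1: (7.5,15)→(15.5,5)  cross = 7.5·5 − 15.5·15 = -195.0000; (r_i+r_j)·cross = 23·-195.0000 = -4485.0000
edge 2: (15.5,5)→(19.5,32)  cross = 15.5·32 − 19.5·5 = 398.5000; (r_i+r_j)·cross = 35·398.5000 = 13947.5000
edge 3: (19.5,32)→(19,34)  cross = 19.5·34 − 19·32 = 55.0000; (r_i+r_j)·cross = 38.5·55.0000 = 2117.5000
edge 4: (19,34)→(16,33)  cross = 19·33 − 16·34 = 83.0000; (r_i+r_j)·cross = 35·83.0000 = 2905.0000
edge 5: (16,33)→(5,20)  cross = 16·20 − 5·33 = 155.0000; (r_i+r_j)·cross = 21·155.0000 = 3255.0000
Σcross = 421.5000 → A = |Σcross|/2 = 210.7500 mm²
Σ(r_i+r_j)·cross = 16802.5000 → first moment M = |Σ|/6 = 2800.4167
R_c = M/A = 2800.4167/210.7500 = 13.2879 mm
θ = 131° = 2.286381 rad
V = θ·R_c·A = 2.286381·13.2879·210.7500 = 6402.820 mm³

Volume = 6402.820 mm³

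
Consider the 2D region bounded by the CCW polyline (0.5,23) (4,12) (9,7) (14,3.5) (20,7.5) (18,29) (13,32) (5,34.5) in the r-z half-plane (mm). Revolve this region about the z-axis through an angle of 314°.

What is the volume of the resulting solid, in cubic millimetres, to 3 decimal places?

Profile (r,z), 8 vertices: (0.5,23) (4,12) (9,7) (14,3.5) (20,7.5) (18,29) (13,32) (5,34.5)
edge 0: (0.5,23)→(4,12)  cross = 0.5·12 − 4·23 = -86.0000; (r_i+r_j)·cross = 4.5·-86.0000 = -387.0000
edge 1: (4,12)→(9,7)  cross = 4·7 − 9·12 = -80.0000; (r_i+r_j)·cross = 13·-80.0000 = -1040.0000
edge 2: (9,7)→(14,3.5)  cross = 9·3.5 − 14·7 = -66.5000; (r_i+r_j)·cross = 23·-66.5000 = -1529.5000
edge 3: (14,3.5)→(20,7.5)  cross = 14·7.5 − 20·3.5 = 35.0000; (r_i+r_j)·cross = 34·35.0000 = 1190.0000
edge 4: (20,7.5)→(18,29)  cross = 20·29 − 18·7.5 = 445.0000; (r_i+r_j)·cross = 38·445.0000 = 16910.0000
edge 5: (18,29)→(13,32)  cross = 18·32 − 13·29 = 199.0000; (r_i+r_j)·cross = 31·199.0000 = 6169.0000
edge 6: (13,32)→(5,34.5)  cross = 13·34.5 − 5·32 = 288.5000; (r_i+r_j)·cross = 18·288.5000 = 5193.0000
edge 7: (5,34.5)→(0.5,23)  cross = 5·23 − 0.5·34.5 = 97.7500; (r_i+r_j)·cross = 5.5·97.7500 = 537.6250
Σcross = 832.7500 → A = |Σcross|/2 = 416.3750 mm²
Σ(r_i+r_j)·cross = 27043.1250 → first moment M = |Σ|/6 = 4507.1875
R_c = M/A = 4507.1875/416.3750 = 10.8248 mm
θ = 314° = 5.480334 rad
V = θ·R_c·A = 5.480334·10.8248·416.3750 = 24700.892 mm³

Volume = 24700.892 mm³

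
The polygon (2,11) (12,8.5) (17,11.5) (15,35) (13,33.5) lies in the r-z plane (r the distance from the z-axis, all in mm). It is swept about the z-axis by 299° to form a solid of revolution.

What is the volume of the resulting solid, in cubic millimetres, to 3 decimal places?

Profile (r,z), 5 vertices: (2,11) (12,8.5) (17,11.5) (15,35) (13,33.5)
edge 0: (2,11)→(12,8.5)  cross = 2·8.5 − 12·11 = -115.0000; (r_i+r_j)·cross = 14·-115.0000 = -1610.0000
edge 1: (12,8.5)→(17,11.5)  cross = 12·11.5 − 17·8.5 = -6.5000; (r_i+r_j)·cross = 29·-6.5000 = -188.5000
edge 2: (17,11.5)→(15,35)  cross = 17·35 − 15·11.5 = 422.5000; (r_i+r_j)·cross = 32·422.5000 = 13520.0000
edge 3: (15,35)→(13,33.5)  cross = 15·33.5 − 13·35 = 47.5000; (r_i+r_j)·cross = 28·47.5000 = 1330.0000
edge 4: (13,33.5)→(2,11)  cross = 13·11 − 2·33.5 = 76.0000; (r_i+r_j)·cross = 15·76.0000 = 1140.0000
Σcross = 424.5000 → A = |Σcross|/2 = 212.2500 mm²
Σ(r_i+r_j)·cross = 14191.5000 → first moment M = |Σ|/6 = 2365.2500
R_c = M/A = 2365.2500/212.2500 = 11.1437 mm
θ = 299° = 5.218534 rad
V = θ·R_c·A = 5.218534·11.1437·212.2500 = 12343.139 mm³

Volume = 12343.139 mm³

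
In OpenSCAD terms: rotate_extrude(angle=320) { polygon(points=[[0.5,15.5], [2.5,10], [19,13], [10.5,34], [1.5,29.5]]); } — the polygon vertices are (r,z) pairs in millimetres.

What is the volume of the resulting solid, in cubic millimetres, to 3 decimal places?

Profile (r,z), 5 vertices: (0.5,15.5) (2.5,10) (19,13) (10.5,34) (1.5,29.5)
edge 0: (0.5,15.5)→(2.5,10)  cross = 0.5·10 − 2.5·15.5 = -33.7500; (r_i+r_j)·cross = 3·-33.7500 = -101.2500
edge 1: (2.5,10)→(19,13)  cross = 2.5·13 − 19·10 = -157.5000; (r_i+r_j)·cross = 21.5·-157.5000 = -3386.2500
edge 2: (19,13)→(10.5,34)  cross = 19·34 − 10.5·13 = 509.5000; (r_i+r_j)·cross = 29.5·509.5000 = 15030.2500
edge 3: (10.5,34)→(1.5,29.5)  cross = 10.5·29.5 − 1.5·34 = 258.7500; (r_i+r_j)·cross = 12·258.7500 = 3105.0000
edge 4: (1.5,29.5)→(0.5,15.5)  cross = 1.5·15.5 − 0.5·29.5 = 8.5000; (r_i+r_j)·cross = 2·8.5000 = 17.0000
Σcross = 585.5000 → A = |Σcross|/2 = 292.7500 mm²
Σ(r_i+r_j)·cross = 14664.7500 → first moment M = |Σ|/6 = 2444.1250
R_c = M/A = 2444.1250/292.7500 = 8.3488 mm
θ = 320° = 5.585054 rad
V = θ·R_c·A = 5.585054·8.3488·292.7500 = 13650.569 mm³

Volume = 13650.569 mm³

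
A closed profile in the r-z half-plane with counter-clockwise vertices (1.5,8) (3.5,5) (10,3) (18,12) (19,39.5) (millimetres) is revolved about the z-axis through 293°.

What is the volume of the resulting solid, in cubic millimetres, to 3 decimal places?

Volume = 17885.247 mm³

Profile (r,z), 5 vertices: (1.5,8) (3.5,5) (10,3) (18,12) (19,39.5)
edge 0: (1.5,8)→(3.5,5)  cross = 1.5·5 − 3.5·8 = -20.5000; (r_i+r_j)·cross = 5·-20.5000 = -102.5000
edge 1: (3.5,5)→(10,3)  cross = 3.5·3 − 10·5 = -39.5000; (r_i+r_j)·cross = 13.5·-39.5000 = -533.2500
edge 2: (10,3)→(18,12)  cross = 10·12 − 18·3 = 66.0000; (r_i+r_j)·cross = 28·66.0000 = 1848.0000
edge 3: (18,12)→(19,39.5)  cross = 18·39.5 − 19·12 = 483.0000; (r_i+r_j)·cross = 37·483.0000 = 17871.0000
edge 4: (19,39.5)→(1.5,8)  cross = 19·8 − 1.5·39.5 = 92.7500; (r_i+r_j)·cross = 20.5·92.7500 = 1901.3750
Σcross = 581.7500 → A = |Σcross|/2 = 290.8750 mm²
Σ(r_i+r_j)·cross = 20984.6250 → first moment M = |Σ|/6 = 3497.4375
R_c = M/A = 3497.4375/290.8750 = 12.0239 mm
θ = 293° = 5.113815 rad
V = θ·R_c·A = 5.113815·12.0239·290.8750 = 17885.247 mm³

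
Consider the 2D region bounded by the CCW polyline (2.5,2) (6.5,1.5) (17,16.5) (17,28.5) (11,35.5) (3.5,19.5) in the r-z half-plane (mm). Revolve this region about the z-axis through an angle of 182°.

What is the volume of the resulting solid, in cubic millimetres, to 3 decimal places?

Volume = 9504.086 mm³

Profile (r,z), 6 vertices: (2.5,2) (6.5,1.5) (17,16.5) (17,28.5) (11,35.5) (3.5,19.5)
edge 0: (2.5,2)→(6.5,1.5)  cross = 2.5·1.5 − 6.5·2 = -9.2500; (r_i+r_j)·cross = 9·-9.2500 = -83.2500
edge 1: (6.5,1.5)→(17,16.5)  cross = 6.5·16.5 − 17·1.5 = 81.7500; (r_i+r_j)·cross = 23.5·81.7500 = 1921.1250
edge 2: (17,16.5)→(17,28.5)  cross = 17·28.5 − 17·16.5 = 204.0000; (r_i+r_j)·cross = 34·204.0000 = 6936.0000
edge 3: (17,28.5)→(11,35.5)  cross = 17·35.5 − 11·28.5 = 290.0000; (r_i+r_j)·cross = 28·290.0000 = 8120.0000
edge 4: (11,35.5)→(3.5,19.5)  cross = 11·19.5 − 3.5·35.5 = 90.2500; (r_i+r_j)·cross = 14.5·90.2500 = 1308.6250
edge 5: (3.5,19.5)→(2.5,2)  cross = 3.5·2 − 2.5·19.5 = -41.7500; (r_i+r_j)·cross = 6·-41.7500 = -250.5000
Σcross = 615.0000 → A = |Σcross|/2 = 307.5000 mm²
Σ(r_i+r_j)·cross = 17952.0000 → first moment M = |Σ|/6 = 2992.0000
R_c = M/A = 2992.0000/307.5000 = 9.7301 mm
θ = 182° = 3.176499 rad
V = θ·R_c·A = 3.176499·9.7301·307.5000 = 9504.086 mm³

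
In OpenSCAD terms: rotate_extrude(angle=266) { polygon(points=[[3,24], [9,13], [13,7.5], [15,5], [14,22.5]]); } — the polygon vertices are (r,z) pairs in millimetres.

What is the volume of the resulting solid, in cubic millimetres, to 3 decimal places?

Profile (r,z), 5 vertices: (3,24) (9,13) (13,7.5) (15,5) (14,22.5)
edge 0: (3,24)→(9,13)  cross = 3·13 − 9·24 = -177.0000; (r_i+r_j)·cross = 12·-177.0000 = -2124.0000
edge 1: (9,13)→(13,7.5)  cross = 9·7.5 − 13·13 = -101.5000; (r_i+r_j)·cross = 22·-101.5000 = -2233.0000
edge 2: (13,7.5)→(15,5)  cross = 13·5 − 15·7.5 = -47.5000; (r_i+r_j)·cross = 28·-47.5000 = -1330.0000
edge 3: (15,5)→(14,22.5)  cross = 15·22.5 − 14·5 = 267.5000; (r_i+r_j)·cross = 29·267.5000 = 7757.5000
edge 4: (14,22.5)→(3,24)  cross = 14·24 − 3·22.5 = 268.5000; (r_i+r_j)·cross = 17·268.5000 = 4564.5000
Σcross = 210.0000 → A = |Σcross|/2 = 105.0000 mm²
Σ(r_i+r_j)·cross = 6635.0000 → first moment M = |Σ|/6 = 1105.8333
R_c = M/A = 1105.8333/105.0000 = 10.5317 mm
θ = 266° = 4.642576 rad
V = θ·R_c·A = 4.642576·10.5317·105.0000 = 5133.915 mm³

Volume = 5133.915 mm³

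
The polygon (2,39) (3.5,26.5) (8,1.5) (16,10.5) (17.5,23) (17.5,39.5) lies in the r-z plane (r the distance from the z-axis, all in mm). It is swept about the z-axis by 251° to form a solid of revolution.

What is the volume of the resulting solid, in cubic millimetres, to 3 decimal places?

Profile (r,z), 6 vertices: (2,39) (3.5,26.5) (8,1.5) (16,10.5) (17.5,23) (17.5,39.5)
edge 0: (2,39)→(3.5,26.5)  cross = 2·26.5 − 3.5·39 = -83.5000; (r_i+r_j)·cross = 5.5·-83.5000 = -459.2500
edge 1: (3.5,26.5)→(8,1.5)  cross = 3.5·1.5 − 8·26.5 = -206.7500; (r_i+r_j)·cross = 11.5·-206.7500 = -2377.6250
edge 2: (8,1.5)→(16,10.5)  cross = 8·10.5 − 16·1.5 = 60.0000; (r_i+r_j)·cross = 24·60.0000 = 1440.0000
edge 3: (16,10.5)→(17.5,23)  cross = 16·23 − 17.5·10.5 = 184.2500; (r_i+r_j)·cross = 33.5·184.2500 = 6172.3750
edge 4: (17.5,23)→(17.5,39.5)  cross = 17.5·39.5 − 17.5·23 = 288.7500; (r_i+r_j)·cross = 35·288.7500 = 10106.2500
edge 5: (17.5,39.5)→(2,39)  cross = 17.5·39 − 2·39.5 = 603.5000; (r_i+r_j)·cross = 19.5·603.5000 = 11768.2500
Σcross = 846.2500 → A = |Σcross|/2 = 423.1250 mm²
Σ(r_i+r_j)·cross = 26650.0000 → first moment M = |Σ|/6 = 4441.6667
R_c = M/A = 4441.6667/423.1250 = 10.4973 mm
θ = 251° = 4.380776 rad
V = θ·R_c·A = 4.380776·10.4973·423.1250 = 19457.949 mm³

Volume = 19457.949 mm³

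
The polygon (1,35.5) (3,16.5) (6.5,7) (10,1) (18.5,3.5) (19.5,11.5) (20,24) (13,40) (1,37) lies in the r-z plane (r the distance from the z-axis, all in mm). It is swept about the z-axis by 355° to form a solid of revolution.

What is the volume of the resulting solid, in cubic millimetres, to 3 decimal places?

Profile (r,z), 9 vertices: (1,35.5) (3,16.5) (6.5,7) (10,1) (18.5,3.5) (19.5,11.5) (20,24) (13,40) (1,37)
edge 0: (1,35.5)→(3,16.5)  cross = 1·16.5 − 3·35.5 = -90.0000; (r_i+r_j)·cross = 4·-90.0000 = -360.0000
edge 1: (3,16.5)→(6.5,7)  cross = 3·7 − 6.5·16.5 = -86.2500; (r_i+r_j)·cross = 9.5·-86.2500 = -819.3750
edge 2: (6.5,7)→(10,1)  cross = 6.5·1 − 10·7 = -63.5000; (r_i+r_j)·cross = 16.5·-63.5000 = -1047.7500
edge 3: (10,1)→(18.5,3.5)  cross = 10·3.5 − 18.5·1 = 16.5000; (r_i+r_j)·cross = 28.5·16.5000 = 470.2500
edge 4: (18.5,3.5)→(19.5,11.5)  cross = 18.5·11.5 − 19.5·3.5 = 144.5000; (r_i+r_j)·cross = 38·144.5000 = 5491.0000
edge 5: (19.5,11.5)→(20,24)  cross = 19.5·24 − 20·11.5 = 238.0000; (r_i+r_j)·cross = 39.5·238.0000 = 9401.0000
edge 6: (20,24)→(13,40)  cross = 20·40 − 13·24 = 488.0000; (r_i+r_j)·cross = 33·488.0000 = 16104.0000
edge 7: (13,40)→(1,37)  cross = 13·37 − 1·40 = 441.0000; (r_i+r_j)·cross = 14·441.0000 = 6174.0000
edge 8: (1,37)→(1,35.5)  cross = 1·35.5 − 1·37 = -1.5000; (r_i+r_j)·cross = 2·-1.5000 = -3.0000
Σcross = 1086.7500 → A = |Σcross|/2 = 543.3750 mm²
Σ(r_i+r_j)·cross = 35410.1250 → first moment M = |Σ|/6 = 5901.6875
R_c = M/A = 5901.6875/543.3750 = 10.8612 mm
θ = 355° = 6.195919 rad
V = θ·R_c·A = 6.195919·10.8612·543.3750 = 36566.377 mm³

Volume = 36566.377 mm³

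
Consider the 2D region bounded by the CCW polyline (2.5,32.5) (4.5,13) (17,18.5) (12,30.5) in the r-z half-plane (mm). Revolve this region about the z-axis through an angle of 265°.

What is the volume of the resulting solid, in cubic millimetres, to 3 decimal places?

Profile (r,z), 4 vertices: (2.5,32.5) (4.5,13) (17,18.5) (12,30.5)
edge 0: (2.5,32.5)→(4.5,13)  cross = 2.5·13 − 4.5·32.5 = -113.7500; (r_i+r_j)·cross = 7·-113.7500 = -796.2500
edge 1: (4.5,13)→(17,18.5)  cross = 4.5·18.5 − 17·13 = -137.7500; (r_i+r_j)·cross = 21.5·-137.7500 = -2961.6250
edge 2: (17,18.5)→(12,30.5)  cross = 17·30.5 − 12·18.5 = 296.5000; (r_i+r_j)·cross = 29·296.5000 = 8598.5000
edge 3: (12,30.5)→(2.5,32.5)  cross = 12·32.5 − 2.5·30.5 = 313.7500; (r_i+r_j)·cross = 14.5·313.7500 = 4549.3750
Σcross = 358.7500 → A = |Σcross|/2 = 179.3750 mm²
Σ(r_i+r_j)·cross = 9390.0000 → first moment M = |Σ|/6 = 1565.0000
R_c = M/A = 1565.0000/179.3750 = 8.7247 mm
θ = 265° = 4.625123 rad
V = θ·R_c·A = 4.625123·8.7247·179.3750 = 7238.317 mm³

Volume = 7238.317 mm³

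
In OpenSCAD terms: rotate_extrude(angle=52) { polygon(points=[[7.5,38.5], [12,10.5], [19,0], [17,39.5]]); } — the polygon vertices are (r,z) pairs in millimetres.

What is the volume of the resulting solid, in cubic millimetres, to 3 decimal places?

Profile (r,z), 4 vertices: (7.5,38.5) (12,10.5) (19,0) (17,39.5)
edge 0: (7.5,38.5)→(12,10.5)  cross = 7.5·10.5 − 12·38.5 = -383.2500; (r_i+r_j)·cross = 19.5·-383.2500 = -7473.3750
edge 1: (12,10.5)→(19,0)  cross = 12·0 − 19·10.5 = -199.5000; (r_i+r_j)·cross = 31·-199.5000 = -6184.5000
edge 2: (19,0)→(17,39.5)  cross = 19·39.5 − 17·0 = 750.5000; (r_i+r_j)·cross = 36·750.5000 = 27018.0000
edge 3: (17,39.5)→(7.5,38.5)  cross = 17·38.5 − 7.5·39.5 = 358.2500; (r_i+r_j)·cross = 24.5·358.2500 = 8777.1250
Σcross = 526.0000 → A = |Σcross|/2 = 263.0000 mm²
Σ(r_i+r_j)·cross = 22137.2500 → first moment M = |Σ|/6 = 3689.5417
R_c = M/A = 3689.5417/263.0000 = 14.0287 mm
θ = 52° = 0.907571 rad
V = θ·R_c·A = 0.907571·14.0287·263.0000 = 3348.522 mm³

Volume = 3348.522 mm³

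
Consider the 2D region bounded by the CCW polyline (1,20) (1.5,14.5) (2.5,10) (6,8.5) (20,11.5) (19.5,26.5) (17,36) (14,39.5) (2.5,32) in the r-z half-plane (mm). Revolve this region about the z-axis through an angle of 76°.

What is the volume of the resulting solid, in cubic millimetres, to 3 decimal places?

Volume = 6454.479 mm³

Profile (r,z), 9 vertices: (1,20) (1.5,14.5) (2.5,10) (6,8.5) (20,11.5) (19.5,26.5) (17,36) (14,39.5) (2.5,32)
edge 0: (1,20)→(1.5,14.5)  cross = 1·14.5 − 1.5·20 = -15.5000; (r_i+r_j)·cross = 2.5·-15.5000 = -38.7500
edge 1: (1.5,14.5)→(2.5,10)  cross = 1.5·10 − 2.5·14.5 = -21.2500; (r_i+r_j)·cross = 4·-21.2500 = -85.0000
edge 2: (2.5,10)→(6,8.5)  cross = 2.5·8.5 − 6·10 = -38.7500; (r_i+r_j)·cross = 8.5·-38.7500 = -329.3750
edge 3: (6,8.5)→(20,11.5)  cross = 6·11.5 − 20·8.5 = -101.0000; (r_i+r_j)·cross = 26·-101.0000 = -2626.0000
edge 4: (20,11.5)→(19.5,26.5)  cross = 20·26.5 − 19.5·11.5 = 305.7500; (r_i+r_j)·cross = 39.5·305.7500 = 12077.1250
edge 5: (19.5,26.5)→(17,36)  cross = 19.5·36 − 17·26.5 = 251.5000; (r_i+r_j)·cross = 36.5·251.5000 = 9179.7500
edge 6: (17,36)→(14,39.5)  cross = 17·39.5 − 14·36 = 167.5000; (r_i+r_j)·cross = 31·167.5000 = 5192.5000
edge 7: (14,39.5)→(2.5,32)  cross = 14·32 − 2.5·39.5 = 349.2500; (r_i+r_j)·cross = 16.5·349.2500 = 5762.6250
edge 8: (2.5,32)→(1,20)  cross = 2.5·20 − 1·32 = 18.0000; (r_i+r_j)·cross = 3.5·18.0000 = 63.0000
Σcross = 915.5000 → A = |Σcross|/2 = 457.7500 mm²
Σ(r_i+r_j)·cross = 29195.8750 → first moment M = |Σ|/6 = 4865.9792
R_c = M/A = 4865.9792/457.7500 = 10.6302 mm
θ = 76° = 1.326450 rad
V = θ·R_c·A = 1.326450·10.6302·457.7500 = 6454.479 mm³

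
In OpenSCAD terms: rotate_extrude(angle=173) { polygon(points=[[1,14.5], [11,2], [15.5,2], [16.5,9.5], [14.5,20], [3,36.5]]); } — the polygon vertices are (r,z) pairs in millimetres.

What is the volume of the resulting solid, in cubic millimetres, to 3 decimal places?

Profile (r,z), 6 vertices: (1,14.5) (11,2) (15.5,2) (16.5,9.5) (14.5,20) (3,36.5)
edge 0: (1,14.5)→(11,2)  cross = 1·2 − 11·14.5 = -157.5000; (r_i+r_j)·cross = 12·-157.5000 = -1890.0000
edge 1: (11,2)→(15.5,2)  cross = 11·2 − 15.5·2 = -9.0000; (r_i+r_j)·cross = 26.5·-9.0000 = -238.5000
edge 2: (15.5,2)→(16.5,9.5)  cross = 15.5·9.5 − 16.5·2 = 114.2500; (r_i+r_j)·cross = 32·114.2500 = 3656.0000
edge 3: (16.5,9.5)→(14.5,20)  cross = 16.5·20 − 14.5·9.5 = 192.2500; (r_i+r_j)·cross = 31·192.2500 = 5959.7500
edge 4: (14.5,20)→(3,36.5)  cross = 14.5·36.5 − 3·20 = 469.2500; (r_i+r_j)·cross = 17.5·469.2500 = 8211.8750
edge 5: (3,36.5)→(1,14.5)  cross = 3·14.5 − 1·36.5 = 7.0000; (r_i+r_j)·cross = 4·7.0000 = 28.0000
Σcross = 616.2500 → A = |Σcross|/2 = 308.1250 mm²
Σ(r_i+r_j)·cross = 15727.1250 → first moment M = |Σ|/6 = 2621.1875
R_c = M/A = 2621.1875/308.1250 = 8.5069 mm
θ = 173° = 3.019420 rad
V = θ·R_c·A = 3.019420·8.5069·308.1250 = 7914.465 mm³

Volume = 7914.465 mm³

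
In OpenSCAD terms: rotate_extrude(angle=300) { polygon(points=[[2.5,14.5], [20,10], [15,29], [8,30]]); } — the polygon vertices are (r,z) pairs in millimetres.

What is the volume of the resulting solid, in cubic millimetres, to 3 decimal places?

Volume = 12681.562 mm³

Profile (r,z), 4 vertices: (2.5,14.5) (20,10) (15,29) (8,30)
edge 0: (2.5,14.5)→(20,10)  cross = 2.5·10 − 20·14.5 = -265.0000; (r_i+r_j)·cross = 22.5·-265.0000 = -5962.5000
edge 1: (20,10)→(15,29)  cross = 20·29 − 15·10 = 430.0000; (r_i+r_j)·cross = 35·430.0000 = 15050.0000
edge 2: (15,29)→(8,30)  cross = 15·30 − 8·29 = 218.0000; (r_i+r_j)·cross = 23·218.0000 = 5014.0000
edge 3: (8,30)→(2.5,14.5)  cross = 8·14.5 − 2.5·30 = 41.0000; (r_i+r_j)·cross = 10.5·41.0000 = 430.5000
Σcross = 424.0000 → A = |Σcross|/2 = 212.0000 mm²
Σ(r_i+r_j)·cross = 14532.0000 → first moment M = |Σ|/6 = 2422.0000
R_c = M/A = 2422.0000/212.0000 = 11.4245 mm
θ = 300° = 5.235988 rad
V = θ·R_c·A = 5.235988·11.4245·212.0000 = 12681.562 mm³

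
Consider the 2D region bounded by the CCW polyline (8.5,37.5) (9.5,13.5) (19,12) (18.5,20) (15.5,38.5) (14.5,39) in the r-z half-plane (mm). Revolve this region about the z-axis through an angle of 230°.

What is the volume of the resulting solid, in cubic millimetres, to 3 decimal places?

Profile (r,z), 6 vertices: (8.5,37.5) (9.5,13.5) (19,12) (18.5,20) (15.5,38.5) (14.5,39)
edge 0: (8.5,37.5)→(9.5,13.5)  cross = 8.5·13.5 − 9.5·37.5 = -241.5000; (r_i+r_j)·cross = 18·-241.5000 = -4347.0000
edge 1: (9.5,13.5)→(19,12)  cross = 9.5·12 − 19·13.5 = -142.5000; (r_i+r_j)·cross = 28.5·-142.5000 = -4061.2500
edge 2: (19,12)→(18.5,20)  cross = 19·20 − 18.5·12 = 158.0000; (r_i+r_j)·cross = 37.5·158.0000 = 5925.0000
edge 3: (18.5,20)→(15.5,38.5)  cross = 18.5·38.5 − 15.5·20 = 402.2500; (r_i+r_j)·cross = 34·402.2500 = 13676.5000
edge 4: (15.5,38.5)→(14.5,39)  cross = 15.5·39 − 14.5·38.5 = 46.2500; (r_i+r_j)·cross = 30·46.2500 = 1387.5000
edge 5: (14.5,39)→(8.5,37.5)  cross = 14.5·37.5 − 8.5·39 = 212.2500; (r_i+r_j)·cross = 23·212.2500 = 4881.7500
Σcross = 434.7500 → A = |Σcross|/2 = 217.3750 mm²
Σ(r_i+r_j)·cross = 17462.5000 → first moment M = |Σ|/6 = 2910.4167
R_c = M/A = 2910.4167/217.3750 = 13.3889 mm
θ = 230° = 4.014257 rad
V = θ·R_c·A = 4.014257·13.3889·217.3750 = 11683.161 mm³

Volume = 11683.161 mm³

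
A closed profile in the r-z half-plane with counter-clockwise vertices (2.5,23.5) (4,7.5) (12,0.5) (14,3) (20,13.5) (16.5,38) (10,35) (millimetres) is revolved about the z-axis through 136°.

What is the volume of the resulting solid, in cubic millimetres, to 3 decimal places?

Volume = 11840.546 mm³

Profile (r,z), 7 vertices: (2.5,23.5) (4,7.5) (12,0.5) (14,3) (20,13.5) (16.5,38) (10,35)
edge 0: (2.5,23.5)→(4,7.5)  cross = 2.5·7.5 − 4·23.5 = -75.2500; (r_i+r_j)·cross = 6.5·-75.2500 = -489.1250
edge 1: (4,7.5)→(12,0.5)  cross = 4·0.5 − 12·7.5 = -88.0000; (r_i+r_j)·cross = 16·-88.0000 = -1408.0000
edge 2: (12,0.5)→(14,3)  cross = 12·3 − 14·0.5 = 29.0000; (r_i+r_j)·cross = 26·29.0000 = 754.0000
edge 3: (14,3)→(20,13.5)  cross = 14·13.5 − 20·3 = 129.0000; (r_i+r_j)·cross = 34·129.0000 = 4386.0000
edge 4: (20,13.5)→(16.5,38)  cross = 20·38 − 16.5·13.5 = 537.2500; (r_i+r_j)·cross = 36.5·537.2500 = 19609.6250
edge 5: (16.5,38)→(10,35)  cross = 16.5·35 − 10·38 = 197.5000; (r_i+r_j)·cross = 26.5·197.5000 = 5233.7500
edge 6: (10,35)→(2.5,23.5)  cross = 10·23.5 − 2.5·35 = 147.5000; (r_i+r_j)·cross = 12.5·147.5000 = 1843.7500
Σcross = 877.0000 → A = |Σcross|/2 = 438.5000 mm²
Σ(r_i+r_j)·cross = 29930.0000 → first moment M = |Σ|/6 = 4988.3333
R_c = M/A = 4988.3333/438.5000 = 11.3759 mm
θ = 136° = 2.373648 rad
V = θ·R_c·A = 2.373648·11.3759·438.5000 = 11840.546 mm³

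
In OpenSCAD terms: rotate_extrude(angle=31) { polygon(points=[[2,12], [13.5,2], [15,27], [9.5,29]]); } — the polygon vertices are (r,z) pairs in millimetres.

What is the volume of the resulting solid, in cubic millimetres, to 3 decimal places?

Volume = 1091.257 mm³

Profile (r,z), 4 vertices: (2,12) (13.5,2) (15,27) (9.5,29)
edge 0: (2,12)→(13.5,2)  cross = 2·2 − 13.5·12 = -158.0000; (r_i+r_j)·cross = 15.5·-158.0000 = -2449.0000
edge 1: (13.5,2)→(15,27)  cross = 13.5·27 − 15·2 = 334.5000; (r_i+r_j)·cross = 28.5·334.5000 = 9533.2500
edge 2: (15,27)→(9.5,29)  cross = 15·29 − 9.5·27 = 178.5000; (r_i+r_j)·cross = 24.5·178.5000 = 4373.2500
edge 3: (9.5,29)→(2,12)  cross = 9.5·12 − 2·29 = 56.0000; (r_i+r_j)·cross = 11.5·56.0000 = 644.0000
Σcross = 411.0000 → A = |Σcross|/2 = 205.5000 mm²
Σ(r_i+r_j)·cross = 12101.5000 → first moment M = |Σ|/6 = 2016.9167
R_c = M/A = 2016.9167/205.5000 = 9.8147 mm
θ = 31° = 0.541052 rad
V = θ·R_c·A = 0.541052·9.8147·205.5000 = 1091.257 mm³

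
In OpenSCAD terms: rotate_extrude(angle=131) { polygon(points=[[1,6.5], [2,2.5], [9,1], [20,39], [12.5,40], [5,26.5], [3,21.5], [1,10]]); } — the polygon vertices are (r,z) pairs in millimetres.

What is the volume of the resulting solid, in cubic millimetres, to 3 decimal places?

Volume = 8400.975 mm³

Profile (r,z), 8 vertices: (1,6.5) (2,2.5) (9,1) (20,39) (12.5,40) (5,26.5) (3,21.5) (1,10)
edge 0: (1,6.5)→(2,2.5)  cross = 1·2.5 − 2·6.5 = -10.5000; (r_i+r_j)·cross = 3·-10.5000 = -31.5000
edge 1: (2,2.5)→(9,1)  cross = 2·1 − 9·2.5 = -20.5000; (r_i+r_j)·cross = 11·-20.5000 = -225.5000
edge 2: (9,1)→(20,39)  cross = 9·39 − 20·1 = 331.0000; (r_i+r_j)·cross = 29·331.0000 = 9599.0000
edge 3: (20,39)→(12.5,40)  cross = 20·40 − 12.5·39 = 312.5000; (r_i+r_j)·cross = 32.5·312.5000 = 10156.2500
edge 4: (12.5,40)→(5,26.5)  cross = 12.5·26.5 − 5·40 = 131.2500; (r_i+r_j)·cross = 17.5·131.2500 = 2296.8750
edge 5: (5,26.5)→(3,21.5)  cross = 5·21.5 − 3·26.5 = 28.0000; (r_i+r_j)·cross = 8·28.0000 = 224.0000
edge 6: (3,21.5)→(1,10)  cross = 3·10 − 1·21.5 = 8.5000; (r_i+r_j)·cross = 4·8.5000 = 34.0000
edge 7: (1,10)→(1,6.5)  cross = 1·6.5 − 1·10 = -3.5000; (r_i+r_j)·cross = 2·-3.5000 = -7.0000
Σcross = 776.7500 → A = |Σcross|/2 = 388.3750 mm²
Σ(r_i+r_j)·cross = 22046.1250 → first moment M = |Σ|/6 = 3674.3542
R_c = M/A = 3674.3542/388.3750 = 9.4608 mm
θ = 131° = 2.286381 rad
V = θ·R_c·A = 2.286381·9.4608·388.3750 = 8400.975 mm³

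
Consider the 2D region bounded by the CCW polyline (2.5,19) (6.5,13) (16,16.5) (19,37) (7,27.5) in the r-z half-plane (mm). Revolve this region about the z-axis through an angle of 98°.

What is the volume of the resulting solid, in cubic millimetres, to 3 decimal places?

Volume = 4026.050 mm³

Profile (r,z), 5 vertices: (2.5,19) (6.5,13) (16,16.5) (19,37) (7,27.5)
edge 0: (2.5,19)→(6.5,13)  cross = 2.5·13 − 6.5·19 = -91.0000; (r_i+r_j)·cross = 9·-91.0000 = -819.0000
edge 1: (6.5,13)→(16,16.5)  cross = 6.5·16.5 − 16·13 = -100.7500; (r_i+r_j)·cross = 22.5·-100.7500 = -2266.8750
edge 2: (16,16.5)→(19,37)  cross = 16·37 − 19·16.5 = 278.5000; (r_i+r_j)·cross = 35·278.5000 = 9747.5000
edge 3: (19,37)→(7,27.5)  cross = 19·27.5 − 7·37 = 263.5000; (r_i+r_j)·cross = 26·263.5000 = 6851.0000
edge 4: (7,27.5)→(2.5,19)  cross = 7·19 − 2.5·27.5 = 64.2500; (r_i+r_j)·cross = 9.5·64.2500 = 610.3750
Σcross = 414.5000 → A = |Σcross|/2 = 207.2500 mm²
Σ(r_i+r_j)·cross = 14123.0000 → first moment M = |Σ|/6 = 2353.8333
R_c = M/A = 2353.8333/207.2500 = 11.3575 mm
θ = 98° = 1.710423 rad
V = θ·R_c·A = 1.710423·11.3575·207.2500 = 4026.050 mm³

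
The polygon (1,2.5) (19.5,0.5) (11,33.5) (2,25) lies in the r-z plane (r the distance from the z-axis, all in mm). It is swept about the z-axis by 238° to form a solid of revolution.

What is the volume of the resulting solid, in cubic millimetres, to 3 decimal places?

Volume = 14823.307 mm³

Profile (r,z), 4 vertices: (1,2.5) (19.5,0.5) (11,33.5) (2,25)
edge 0: (1,2.5)→(19.5,0.5)  cross = 1·0.5 − 19.5·2.5 = -48.2500; (r_i+r_j)·cross = 20.5·-48.2500 = -989.1250
edge 1: (19.5,0.5)→(11,33.5)  cross = 19.5·33.5 − 11·0.5 = 647.7500; (r_i+r_j)·cross = 30.5·647.7500 = 19756.3750
edge 2: (11,33.5)→(2,25)  cross = 11·25 − 2·33.5 = 208.0000; (r_i+r_j)·cross = 13·208.0000 = 2704.0000
edge 3: (2,25)→(1,2.5)  cross = 2·2.5 − 1·25 = -20.0000; (r_i+r_j)·cross = 3·-20.0000 = -60.0000
Σcross = 787.5000 → A = |Σcross|/2 = 393.7500 mm²
Σ(r_i+r_j)·cross = 21411.2500 → first moment M = |Σ|/6 = 3568.5417
R_c = M/A = 3568.5417/393.7500 = 9.0630 mm
θ = 238° = 4.153884 rad
V = θ·R_c·A = 4.153884·9.0630·393.7500 = 14823.307 mm³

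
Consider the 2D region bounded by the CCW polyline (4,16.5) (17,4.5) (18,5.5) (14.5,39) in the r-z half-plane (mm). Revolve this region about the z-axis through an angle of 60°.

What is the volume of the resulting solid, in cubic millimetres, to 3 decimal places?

Profile (r,z), 4 vertices: (4,16.5) (17,4.5) (18,5.5) (14.5,39)
edge 0: (4,16.5)→(17,4.5)  cross = 4·4.5 − 17·16.5 = -262.5000; (r_i+r_j)·cross = 21·-262.5000 = -5512.5000
edge 1: (17,4.5)→(18,5.5)  cross = 17·5.5 − 18·4.5 = 12.5000; (r_i+r_j)·cross = 35·12.5000 = 437.5000
edge 2: (18,5.5)→(14.5,39)  cross = 18·39 − 14.5·5.5 = 622.2500; (r_i+r_j)·cross = 32.5·622.2500 = 20223.1250
edge 3: (14.5,39)→(4,16.5)  cross = 14.5·16.5 − 4·39 = 83.2500; (r_i+r_j)·cross = 18.5·83.2500 = 1540.1250
Σcross = 455.5000 → A = |Σcross|/2 = 227.7500 mm²
Σ(r_i+r_j)·cross = 16688.2500 → first moment M = |Σ|/6 = 2781.3750
R_c = M/A = 2781.3750/227.7500 = 12.2124 mm
θ = 60° = 1.047198 rad
V = θ·R_c·A = 1.047198·12.2124·227.7500 = 2912.649 mm³

Volume = 2912.649 mm³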